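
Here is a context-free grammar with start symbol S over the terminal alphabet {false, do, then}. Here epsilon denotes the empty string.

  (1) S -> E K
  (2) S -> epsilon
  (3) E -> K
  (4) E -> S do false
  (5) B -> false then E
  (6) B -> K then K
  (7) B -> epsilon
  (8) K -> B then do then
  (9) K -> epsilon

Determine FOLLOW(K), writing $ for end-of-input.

FIRST(S): from S->E K we get {epsilon, do, false, then}; from S->epsilon we get {epsilon}. So FIRST(S) = {epsilon, do, false, then}.
FIRST(E): from E->K we get {epsilon, false, then}; from E->S do false we get {do, false, then}. So FIRST(E) = {epsilon, do, false, then}.
FIRST(B): from B->false then E we get {false}; from B->K then K we get {false, then}; from B->epsilon we get {epsilon}. So FIRST(B) = {epsilon, false, then}.
FIRST(K): from K->B then do then we get {false, then}; from K->epsilon we get {epsilon}. So FIRST(K) = {epsilon, false, then}.
FOLLOW(S) includes $ since S is the start symbol.
FOLLOW(S): in E->S do false, S is followed by do false with FIRST {do}. Thus FOLLOW(S) = {$, do}.
FOLLOW(B): in K->B then do then, B is followed by then do then with FIRST {then}. Thus FOLLOW(B) = {then}.
FOLLOW(E): in S->E K, E is followed by K with FIRST {epsilon, false, then}; in S->E K, the suffix after E is nullable, so FOLLOW(E) ⊇ FOLLOW(S) = {$, do}; in B->false then E, the suffix after E is empty, so FOLLOW(E) ⊇ FOLLOW(B) = {then}. Thus FOLLOW(E) = {$, do, false, then}.
FOLLOW(K): in S->E K, the suffix after K is empty, so FOLLOW(K) ⊇ FOLLOW(S) = {$, do}; in E->K, the suffix after K is empty, so FOLLOW(K) ⊇ FOLLOW(E) = {$, do, false, then}; in B->K then K (occurrence 1), K is followed by then K with FIRST {then}; in B->K then K (occurrence 2), the suffix after K is empty, so FOLLOW(K) ⊇ FOLLOW(B) = {then}. Thus FOLLOW(K) = {$, do, false, then}.

{$, do, false, then}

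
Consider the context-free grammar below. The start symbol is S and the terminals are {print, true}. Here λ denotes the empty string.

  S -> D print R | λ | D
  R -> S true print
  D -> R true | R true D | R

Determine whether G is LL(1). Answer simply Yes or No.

No

FIRST(S) = {λ, true}
FIRST(R) = {true}
FIRST(D) = {true}
FOLLOW(S) = {$, true}
FOLLOW(R) = {$, print, true}
FOLLOW(D) = {$, print, true}
Cell M[D, true] receives both D -> R true and D -> R true D and D -> R — the grammar is not LL(1).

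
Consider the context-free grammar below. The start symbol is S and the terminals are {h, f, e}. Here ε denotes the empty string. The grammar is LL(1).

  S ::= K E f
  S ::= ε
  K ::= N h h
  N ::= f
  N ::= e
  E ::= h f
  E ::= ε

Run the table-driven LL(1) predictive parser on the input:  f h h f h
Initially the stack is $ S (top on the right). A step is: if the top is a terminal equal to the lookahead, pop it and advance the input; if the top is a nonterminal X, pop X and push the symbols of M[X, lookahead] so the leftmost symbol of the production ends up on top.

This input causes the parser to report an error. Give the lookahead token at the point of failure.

     Stack        Input        Action
  1  $ S          f h h f h $  expand S ::= K E f
  2  $ f E K      f h h f h $  expand K ::= N h h
  3  $ f E h h N  f h h f h $  expand N ::= f
  4  $ f E h h f  f h h f h $  match f
  5  $ f E h h    h h f h $    match h
  6  $ f E h      h f h $      match h
  7  $ f E        f h $        expand E ::= ε
  8  $ f          f h $        match f
  9  $            h $          error: stack empty but input remains

h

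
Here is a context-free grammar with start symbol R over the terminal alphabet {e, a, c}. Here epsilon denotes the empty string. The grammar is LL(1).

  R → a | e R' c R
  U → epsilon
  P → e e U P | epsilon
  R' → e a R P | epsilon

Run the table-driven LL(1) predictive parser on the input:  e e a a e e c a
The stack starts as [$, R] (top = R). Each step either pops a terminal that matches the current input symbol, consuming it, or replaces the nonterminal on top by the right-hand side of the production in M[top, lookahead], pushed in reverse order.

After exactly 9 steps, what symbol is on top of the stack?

e

step 1: stack=$ R  input=e e a a e e c a $  — expand R → e R' c R
step 2: stack=$ R c R' e  input=e e a a e e c a $  — match e
step 3: stack=$ R c R'  input=e a a e e c a $  — expand R' → e a R P
step 4: stack=$ R c P R a e  input=e a a e e c a $  — match e
step 5: stack=$ R c P R a  input=a a e e c a $  — match a
step 6: stack=$ R c P R  input=a e e c a $  — expand R → a
step 7: stack=$ R c P a  input=a e e c a $  — match a
step 8: stack=$ R c P  input=e e c a $  — expand P → e e U P
step 9: stack=$ R c P U e e  input=e e c a $  — match e
Stack after step 9: $ R c P U e (top = e).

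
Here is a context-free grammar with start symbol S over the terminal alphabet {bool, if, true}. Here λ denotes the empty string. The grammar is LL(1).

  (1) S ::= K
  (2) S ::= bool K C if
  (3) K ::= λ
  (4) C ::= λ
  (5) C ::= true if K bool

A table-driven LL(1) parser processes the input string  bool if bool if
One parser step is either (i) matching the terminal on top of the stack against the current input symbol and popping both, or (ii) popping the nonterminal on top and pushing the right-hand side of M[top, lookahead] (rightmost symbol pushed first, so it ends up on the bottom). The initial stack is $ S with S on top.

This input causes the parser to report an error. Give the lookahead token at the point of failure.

bool

     Stack          Input              Action
  1  $ S            bool if bool if $  expand S ::= bool K C if
  2  $ if C K bool  bool if bool if $  match bool
  3  $ if C K       if bool if $       expand K ::= λ
  4  $ if C         if bool if $       expand C ::= λ
  5  $ if           if bool if $       match if
  6  $              bool if $          error: stack empty but input remains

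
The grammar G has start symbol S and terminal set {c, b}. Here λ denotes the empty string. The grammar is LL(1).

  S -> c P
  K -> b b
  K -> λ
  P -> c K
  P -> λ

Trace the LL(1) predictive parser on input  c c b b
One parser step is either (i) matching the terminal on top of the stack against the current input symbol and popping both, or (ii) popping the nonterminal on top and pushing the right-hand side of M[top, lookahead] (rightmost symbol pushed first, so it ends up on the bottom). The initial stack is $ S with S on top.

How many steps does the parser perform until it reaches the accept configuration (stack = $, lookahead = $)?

7

step 1: stack=$ S  input=c c b b $  — expand S -> c P
step 2: stack=$ P c  input=c c b b $  — match c
step 3: stack=$ P  input=c b b $  — expand P -> c K
step 4: stack=$ K c  input=c b b $  — match c
step 5: stack=$ K  input=b b $  — expand K -> b b
step 6: stack=$ b b  input=b b $  — match b
step 7: stack=$ b  input=b $  — match b
Accept reached after 7 steps.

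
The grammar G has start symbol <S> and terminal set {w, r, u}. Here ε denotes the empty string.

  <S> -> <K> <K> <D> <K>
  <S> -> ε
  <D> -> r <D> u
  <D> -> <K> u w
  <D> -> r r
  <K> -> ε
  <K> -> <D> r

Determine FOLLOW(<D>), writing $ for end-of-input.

FIRST(<S>) = {ε, r, u}  (via <K> <K> <D> <K>)
FIRST(<D>) = {r, u}  (via <K> u w)
FIRST(<K>) = {ε, r, u}  (via <D> r)
FOLLOW(<S>) includes $ since <S> is the start symbol.
FOLLOW(<S>): <S> appears on no right-hand side. Thus FOLLOW(<S>) = {$}.
FOLLOW(<D>): in <S>-><K> <K> <D> <K>, <D> is followed by <K> with FIRST {ε, r, u}; in <S>-><K> <K> <D> <K>, the suffix after <D> is nullable, so FOLLOW(<D>) ⊇ FOLLOW(<S>) = {$}; in <D>->r <D> u, <D> is followed by u with FIRST {u}; in <K>-><D> r, <D> is followed by r with FIRST {r}. Thus FOLLOW(<D>) = {$, r, u}.
FOLLOW(<K>): in <S>-><K> <K> <D> <K> (occurrence 1), <K> is followed by <K> <D> <K> with FIRST {r, u}; in <S>-><K> <K> <D> <K> (occurrence 2), <K> is followed by <D> <K> with FIRST {r, u}; in <S>-><K> <K> <D> <K> (occurrence 3), the suffix after <K> is empty, so FOLLOW(<K>) ⊇ FOLLOW(<S>) = {$}; in <D>-><K> u w, <K> is followed by u w with FIRST {u}. Thus FOLLOW(<K>) = {$, r, u}.

{$, r, u}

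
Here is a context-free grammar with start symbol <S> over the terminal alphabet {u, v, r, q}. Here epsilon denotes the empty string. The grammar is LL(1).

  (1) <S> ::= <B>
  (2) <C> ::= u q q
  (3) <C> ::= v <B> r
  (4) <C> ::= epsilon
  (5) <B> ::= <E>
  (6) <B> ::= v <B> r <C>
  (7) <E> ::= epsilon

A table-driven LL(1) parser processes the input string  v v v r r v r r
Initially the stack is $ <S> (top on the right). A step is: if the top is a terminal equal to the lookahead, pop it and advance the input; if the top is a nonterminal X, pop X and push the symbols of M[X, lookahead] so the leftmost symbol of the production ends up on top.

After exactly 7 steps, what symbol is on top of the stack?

step 1: stack=$ <S>  input=v v v r r v r r $  — expand <S> ::= <B>
step 2: stack=$ <B>  input=v v v r r v r r $  — expand <B> ::= v <B> r <C>
step 3: stack=$ <C> r <B> v  input=v v v r r v r r $  — match v
step 4: stack=$ <C> r <B>  input=v v r r v r r $  — expand <B> ::= v <B> r <C>
step 5: stack=$ <C> r <C> r <B> v  input=v v r r v r r $  — match v
step 6: stack=$ <C> r <C> r <B>  input=v r r v r r $  — expand <B> ::= v <B> r <C>
step 7: stack=$ <C> r <C> r <C> r <B> v  input=v r r v r r $  — match v
Stack after step 7: $ <C> r <C> r <C> r <B> (top = <B>).

<B>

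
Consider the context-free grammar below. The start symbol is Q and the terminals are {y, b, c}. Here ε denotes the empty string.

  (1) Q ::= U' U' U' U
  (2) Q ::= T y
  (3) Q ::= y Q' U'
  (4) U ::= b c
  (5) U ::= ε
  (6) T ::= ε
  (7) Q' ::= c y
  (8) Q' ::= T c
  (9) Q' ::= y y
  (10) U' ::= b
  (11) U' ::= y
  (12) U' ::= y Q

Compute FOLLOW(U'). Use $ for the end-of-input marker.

{$, b, y}

FIRST(U): from U::=b c we get {b}; from U::=ε we get {ε}. So FIRST(U) = {ε, b}.
FIRST(T): from T::=ε we get {ε}. So FIRST(T) = {ε}.
FIRST(U'): from U'::=b we get {b}; from U'::=y we get {y}; from U'::=y Q we get {y}. So FIRST(U') = {b, y}.
FIRST(Q): from Q::=U' U' U' U we get {b, y}; from Q::=T y we get {y}; from Q::=y Q' U' we get {y}. So FIRST(Q) = {b, y}.
FIRST(Q'): from Q'::=c y we get {c}; from Q'::=T c we get {c}; from Q'::=y y we get {y}. So FIRST(Q') = {c, y}.
FOLLOW(Q) includes $ since Q is the start symbol.
FOLLOW(T): in Q::=T y, T is followed by y with FIRST {y}; in Q'::=T c, T is followed by c with FIRST {c}. Thus FOLLOW(T) = {c, y}.
FOLLOW(Q'): in Q::=y Q' U', Q' is followed by U' with FIRST {b, y}. Thus FOLLOW(Q') = {b, y}.
FOLLOW(Q): in U'::=y Q, the suffix after Q is empty, so FOLLOW(Q) ⊇ FOLLOW(U') = {$, b, y}. Thus FOLLOW(Q) = {$, b, y}.
FOLLOW(U): in Q::=U' U' U' U, the suffix after U is empty, so FOLLOW(U) ⊇ FOLLOW(Q) = {$, b, y}. Thus FOLLOW(U) = {$, b, y}.
FOLLOW(U'): in Q::=U' U' U' U (occurrence 1), U' is followed by U' U' U with FIRST {b, y}; in Q::=U' U' U' U (occurrence 2), U' is followed by U' U with FIRST {b, y}; in Q::=U' U' U' U (occurrence 3), U' is followed by U with FIRST {ε, b}; in Q::=U' U' U' U (occurrence 3), the suffix after U' is nullable, so FOLLOW(U') ⊇ FOLLOW(Q) = {$, b, y}; in Q::=y Q' U', the suffix after U' is empty, so FOLLOW(U') ⊇ FOLLOW(Q) = {$, b, y}. Thus FOLLOW(U') = {$, b, y}.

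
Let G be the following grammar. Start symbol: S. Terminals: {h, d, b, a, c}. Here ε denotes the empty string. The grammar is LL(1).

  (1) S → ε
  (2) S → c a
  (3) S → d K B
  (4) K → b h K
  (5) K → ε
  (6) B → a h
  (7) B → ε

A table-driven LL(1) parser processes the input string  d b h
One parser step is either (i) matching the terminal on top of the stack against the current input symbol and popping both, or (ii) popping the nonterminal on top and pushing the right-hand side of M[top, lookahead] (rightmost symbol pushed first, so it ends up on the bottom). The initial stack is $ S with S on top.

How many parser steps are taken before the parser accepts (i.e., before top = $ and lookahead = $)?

7

step 1: stack=$ S  input=d b h $  — expand S → d K B
step 2: stack=$ B K d  input=d b h $  — match d
step 3: stack=$ B K  input=b h $  — expand K → b h K
step 4: stack=$ B K h b  input=b h $  — match b
step 5: stack=$ B K h  input=h $  — match h
step 6: stack=$ B K  input=$  — expand K → ε
step 7: stack=$ B  input=$  — expand B → ε
Accept reached after 7 steps.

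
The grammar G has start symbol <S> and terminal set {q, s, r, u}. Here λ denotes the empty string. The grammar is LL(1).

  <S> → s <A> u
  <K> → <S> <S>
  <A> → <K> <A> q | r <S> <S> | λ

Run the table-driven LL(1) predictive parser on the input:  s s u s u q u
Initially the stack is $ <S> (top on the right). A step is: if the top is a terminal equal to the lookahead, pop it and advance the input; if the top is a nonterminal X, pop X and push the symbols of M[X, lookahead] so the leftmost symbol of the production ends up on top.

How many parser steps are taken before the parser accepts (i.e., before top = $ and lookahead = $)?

15

step 1: stack=$ <S>  input=s s u s u q u $  — expand <S> → s <A> u
step 2: stack=$ u <A> s  input=s s u s u q u $  — match s
step 3: stack=$ u <A>  input=s u s u q u $  — expand <A> → <K> <A> q
step 4: stack=$ u q <A> <K>  input=s u s u q u $  — expand <K> → <S> <S>
step 5: stack=$ u q <A> <S> <S>  input=s u s u q u $  — expand <S> → s <A> u
step 6: stack=$ u q <A> <S> u <A> s  input=s u s u q u $  — match s
step 7: stack=$ u q <A> <S> u <A>  input=u s u q u $  — expand <A> → λ
step 8: stack=$ u q <A> <S> u  input=u s u q u $  — match u
step 9: stack=$ u q <A> <S>  input=s u q u $  — expand <S> → s <A> u
step 10: stack=$ u q <A> u <A> s  input=s u q u $  — match s
step 11: stack=$ u q <A> u <A>  input=u q u $  — expand <A> → λ
step 12: stack=$ u q <A> u  input=u q u $  — match u
step 13: stack=$ u q <A>  input=q u $  — expand <A> → λ
step 14: stack=$ u q  input=q u $  — match q
step 15: stack=$ u  input=u $  — match u
Accept reached after 15 steps.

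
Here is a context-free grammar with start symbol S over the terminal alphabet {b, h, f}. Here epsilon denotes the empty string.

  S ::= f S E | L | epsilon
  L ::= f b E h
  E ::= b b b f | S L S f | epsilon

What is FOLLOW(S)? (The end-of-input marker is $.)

{$, b, f}

FIRST(L): from L::=f b E h we get {f}. So FIRST(L) = {f}.
FIRST(S): from S::=f S E we get {f}; from S::=L we get {f}; from S::=epsilon we get {epsilon}. So FIRST(S) = {epsilon, f}.
FIRST(E): from E::=b b b f we get {b}; from E::=S L S f we get {f}; from E::=epsilon we get {epsilon}. So FIRST(E) = {epsilon, b, f}.
FOLLOW(S) includes $ since S is the start symbol.
FOLLOW(S): in S::=f S E, S is followed by E with FIRST {epsilon, b, f}; in S::=f S E, the suffix after S is nullable (adds nothing new); in E::=S L S f (occurrence 1), S is followed by L S f with FIRST {f}; in E::=S L S f (occurrence 2), S is followed by f with FIRST {f}. Thus FOLLOW(S) = {$, b, f}.
FOLLOW(L): in S::=L, the suffix after L is empty, so FOLLOW(L) ⊇ FOLLOW(S) = {$, b, f}; in E::=S L S f, L is followed by S f with FIRST {f}. Thus FOLLOW(L) = {$, b, f}.
FOLLOW(E): in S::=f S E, the suffix after E is empty, so FOLLOW(E) ⊇ FOLLOW(S) = {$, b, f}; in L::=f b E h, E is followed by h with FIRST {h}. Thus FOLLOW(E) = {$, b, f, h}.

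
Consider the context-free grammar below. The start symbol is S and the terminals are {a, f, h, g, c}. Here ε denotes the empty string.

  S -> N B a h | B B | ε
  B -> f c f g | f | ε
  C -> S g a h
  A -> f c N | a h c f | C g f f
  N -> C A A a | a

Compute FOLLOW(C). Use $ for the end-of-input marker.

{a, f, g}

FIRST(B): from B->f c f g we get {f}; from B->f we get {f}; from B->ε we get {ε}. So FIRST(B) = {ε, f}.
FIRST(S): from S->N B a h we get {a, f, g}; from S->B B we get {ε, f}; from S->ε we get {ε}. So FIRST(S) = {ε, a, f, g}.
FIRST(C): from C->S g a h we get {a, f, g}. So FIRST(C) = {a, f, g}.
FIRST(A): from A->f c N we get {f}; from A->a h c f we get {a}; from A->C g f f we get {a, f, g}. So FIRST(A) = {a, f, g}.
FIRST(N): from N->C A A a we get {a, f, g}; from N->a we get {a}. So FIRST(N) = {a, f, g}.
FOLLOW(S) includes $ since S is the start symbol.
FOLLOW(S): in C->S g a h, S is followed by g a h with FIRST {g}. Thus FOLLOW(S) = {$, g}.
FOLLOW(B): in S->N B a h, B is followed by a h with FIRST {a}; in S->B B (occurrence 1), B is followed by B with FIRST {ε, f}; in S->B B (occurrence 1), the suffix after B is nullable, so FOLLOW(B) ⊇ FOLLOW(S) = {$, g}; in S->B B (occurrence 2), the suffix after B is empty, so FOLLOW(B) ⊇ FOLLOW(S) = {$, g}. Thus FOLLOW(B) = {$, a, f, g}.
FOLLOW(C): in A->C g f f, C is followed by g f f with FIRST {g}; in N->C A A a, C is followed by A A a with FIRST {a, f, g}. Thus FOLLOW(C) = {a, f, g}.
FOLLOW(A): in N->C A A a (occurrence 1), A is followed by A a with FIRST {a, f, g}; in N->C A A a (occurrence 2), A is followed by a with FIRST {a}. Thus FOLLOW(A) = {a, f, g}.
FOLLOW(N): in S->N B a h, N is followed by B a h with FIRST {a, f}; in A->f c N, the suffix after N is empty, so FOLLOW(N) ⊇ FOLLOW(A) = {a, f, g}. Thus FOLLOW(N) = {a, f, g}.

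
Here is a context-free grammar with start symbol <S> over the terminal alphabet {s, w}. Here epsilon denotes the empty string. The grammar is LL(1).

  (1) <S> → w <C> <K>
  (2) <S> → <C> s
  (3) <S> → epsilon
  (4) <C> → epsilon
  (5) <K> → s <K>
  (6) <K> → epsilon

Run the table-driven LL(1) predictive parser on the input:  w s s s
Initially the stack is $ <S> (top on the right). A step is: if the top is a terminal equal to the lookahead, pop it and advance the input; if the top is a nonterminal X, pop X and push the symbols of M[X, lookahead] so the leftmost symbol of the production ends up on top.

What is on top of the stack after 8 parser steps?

s

     Stack        Input      Action
  1  $ <S>        w s s s $  expand <S> → w <C> <K>
  2  $ <K> <C> w  w s s s $  match w
  3  $ <K> <C>    s s s $    expand <C> → epsilon
  4  $ <K>        s s s $    expand <K> → s <K>
  5  $ <K> s      s s s $    match s
  6  $ <K>        s s $      expand <K> → s <K>
  7  $ <K> s      s s $      match s
  8  $ <K>        s $        expand <K> → s <K>
Stack after step 8: $ <K> s (top = s).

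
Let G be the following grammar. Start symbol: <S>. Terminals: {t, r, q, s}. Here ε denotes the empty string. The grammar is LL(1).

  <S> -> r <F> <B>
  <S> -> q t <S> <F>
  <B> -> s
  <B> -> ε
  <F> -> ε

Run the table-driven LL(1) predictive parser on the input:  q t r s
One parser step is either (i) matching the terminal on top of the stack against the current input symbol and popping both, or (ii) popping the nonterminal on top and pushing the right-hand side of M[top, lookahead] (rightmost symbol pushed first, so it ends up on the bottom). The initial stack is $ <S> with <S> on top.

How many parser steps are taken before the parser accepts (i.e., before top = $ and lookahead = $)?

step 1: stack=$ <S>  input=q t r s $  — expand <S> -> q t <S> <F>
step 2: stack=$ <F> <S> t q  input=q t r s $  — match q
step 3: stack=$ <F> <S> t  input=t r s $  — match t
step 4: stack=$ <F> <S>  input=r s $  — expand <S> -> r <F> <B>
step 5: stack=$ <F> <B> <F> r  input=r s $  — match r
step 6: stack=$ <F> <B> <F>  input=s $  — expand <F> -> ε
step 7: stack=$ <F> <B>  input=s $  — expand <B> -> s
step 8: stack=$ <F> s  input=s $  — match s
step 9: stack=$ <F>  input=$  — expand <F> -> ε
Accept reached after 9 steps.

9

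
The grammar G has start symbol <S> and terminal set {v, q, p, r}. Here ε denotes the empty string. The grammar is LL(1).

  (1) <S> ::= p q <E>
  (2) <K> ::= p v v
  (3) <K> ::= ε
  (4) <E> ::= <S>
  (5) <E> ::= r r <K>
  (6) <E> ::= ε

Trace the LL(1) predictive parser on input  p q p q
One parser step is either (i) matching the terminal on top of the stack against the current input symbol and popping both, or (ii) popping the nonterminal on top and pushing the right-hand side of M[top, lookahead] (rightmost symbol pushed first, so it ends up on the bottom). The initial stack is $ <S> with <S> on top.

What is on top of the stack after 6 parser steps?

q

step 1: stack=$ <S>  input=p q p q $  — expand <S> ::= p q <E>
step 2: stack=$ <E> q p  input=p q p q $  — match p
step 3: stack=$ <E> q  input=q p q $  — match q
step 4: stack=$ <E>  input=p q $  — expand <E> ::= <S>
step 5: stack=$ <S>  input=p q $  — expand <S> ::= p q <E>
step 6: stack=$ <E> q p  input=p q $  — match p
Stack after step 6: $ <E> q (top = q).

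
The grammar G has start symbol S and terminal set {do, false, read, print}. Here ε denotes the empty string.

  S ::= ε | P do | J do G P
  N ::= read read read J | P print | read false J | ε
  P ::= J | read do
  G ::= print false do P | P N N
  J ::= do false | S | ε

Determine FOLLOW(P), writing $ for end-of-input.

{$, do, print, read}

FIRST(S): from S::=ε we get {ε}; from S::=P do we get {do, read}; from S::=J do G P we get {do, read}. So FIRST(S) = {ε, do, read}.
FIRST(J): from J::=do false we get {do}; from J::=S we get {ε, do, read}; from J::=ε we get {ε}. So FIRST(J) = {ε, do, read}.
FIRST(P): from P::=J we get {ε, do, read}; from P::=read do we get {read}. So FIRST(P) = {ε, do, read}.
FIRST(N): from N::=read read read J we get {read}; from N::=P print we get {do, print, read}; from N::=read false J we get {read}; from N::=ε we get {ε}. So FIRST(N) = {ε, do, print, read}.
FIRST(G): from G::=print false do P we get {print}; from G::=P N N we get {ε, do, print, read}. So FIRST(G) = {ε, do, print, read}.
FOLLOW(S) includes $ since S is the start symbol.
FOLLOW(S): in J::=S, the suffix after S is empty, so FOLLOW(S) ⊇ FOLLOW(J) = {$, do, print, read}. Thus FOLLOW(S) = {$, do, print, read}.
FOLLOW(G): in S::=J do G P, G is followed by P with FIRST {ε, do, read}; in S::=J do G P, the suffix after G is nullable, so FOLLOW(G) ⊇ FOLLOW(S) = {$, do, print, read}. Thus FOLLOW(G) = {$, do, print, read}.
FOLLOW(N): in G::=P N N (occurrence 1), N is followed by N with FIRST {ε, do, print, read}; in G::=P N N (occurrence 1), the suffix after N is nullable, so FOLLOW(N) ⊇ FOLLOW(G) = {$, do, print, read}; in G::=P N N (occurrence 2), the suffix after N is empty, so FOLLOW(N) ⊇ FOLLOW(G) = {$, do, print, read}. Thus FOLLOW(N) = {$, do, print, read}.
FOLLOW(P): in S::=P do, P is followed by do with FIRST {do}; in S::=J do G P, the suffix after P is empty, so FOLLOW(P) ⊇ FOLLOW(S) = {$, do, print, read}; in N::=P print, P is followed by print with FIRST {print}; in G::=print false do P, the suffix after P is empty, so FOLLOW(P) ⊇ FOLLOW(G) = {$, do, print, read}; in G::=P N N, P is followed by N N with FIRST {ε, do, print, read}; in G::=P N N, the suffix after P is nullable, so FOLLOW(P) ⊇ FOLLOW(G) = {$, do, print, read}. Thus FOLLOW(P) = {$, do, print, read}.
FOLLOW(J): in S::=J do G P, J is followed by do G P with FIRST {do}; in N::=read read read J, the suffix after J is empty, so FOLLOW(J) ⊇ FOLLOW(N) = {$, do, print, read}; in N::=read false J, the suffix after J is empty, so FOLLOW(J) ⊇ FOLLOW(N) = {$, do, print, read}; in P::=J, the suffix after J is empty, so FOLLOW(J) ⊇ FOLLOW(P) = {$, do, print, read}. Thus FOLLOW(J) = {$, do, print, read}.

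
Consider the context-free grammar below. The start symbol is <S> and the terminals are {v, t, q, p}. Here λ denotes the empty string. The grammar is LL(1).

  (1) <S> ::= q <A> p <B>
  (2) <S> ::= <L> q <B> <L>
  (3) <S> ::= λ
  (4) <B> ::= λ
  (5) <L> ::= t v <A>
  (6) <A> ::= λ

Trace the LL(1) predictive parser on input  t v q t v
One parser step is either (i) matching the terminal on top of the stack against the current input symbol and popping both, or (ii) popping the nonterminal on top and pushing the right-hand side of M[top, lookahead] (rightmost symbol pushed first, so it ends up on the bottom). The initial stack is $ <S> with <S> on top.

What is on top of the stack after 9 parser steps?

step 1: stack=$ <S>  input=t v q t v $  — expand <S> ::= <L> q <B> <L>
step 2: stack=$ <L> <B> q <L>  input=t v q t v $  — expand <L> ::= t v <A>
step 3: stack=$ <L> <B> q <A> v t  input=t v q t v $  — match t
step 4: stack=$ <L> <B> q <A> v  input=v q t v $  — match v
step 5: stack=$ <L> <B> q <A>  input=q t v $  — expand <A> ::= λ
step 6: stack=$ <L> <B> q  input=q t v $  — match q
step 7: stack=$ <L> <B>  input=t v $  — expand <B> ::= λ
step 8: stack=$ <L>  input=t v $  — expand <L> ::= t v <A>
step 9: stack=$ <A> v t  input=t v $  — match t
Stack after step 9: $ <A> v (top = v).

v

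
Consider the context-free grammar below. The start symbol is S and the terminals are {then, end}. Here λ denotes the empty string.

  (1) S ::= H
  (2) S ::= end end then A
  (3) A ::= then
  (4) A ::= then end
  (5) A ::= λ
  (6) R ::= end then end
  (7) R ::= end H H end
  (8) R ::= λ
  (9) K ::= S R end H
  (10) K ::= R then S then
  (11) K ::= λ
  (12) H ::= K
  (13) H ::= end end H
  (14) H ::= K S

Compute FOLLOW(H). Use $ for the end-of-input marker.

FIRST(A) = {λ, then}
FIRST(R) = {λ, end}
FIRST(S) = {λ, end, then}  (via H)
FIRST(K) = {λ, end, then}  (via S R end H, R then S then)
FIRST(H) = {λ, end, then}  (via K, K S)
FOLLOW(S) includes $ since S is the start symbol.
FOLLOW(R): in K::=S R end H, R is followed by end H with FIRST {end}; in K::=R then S then, R is followed by then S then with FIRST {then}. Thus FOLLOW(R) = {end, then}.
FOLLOW(S): in K::=S R end H, S is followed by R end H with FIRST {end}; in K::=R then S then, S is followed by then with FIRST {then}; in H::=K S, the suffix after S is empty, so FOLLOW(S) ⊇ FOLLOW(H) = {$, end, then}. Thus FOLLOW(S) = {$, end, then}.
FOLLOW(A): in S::=end end then A, the suffix after A is empty, so FOLLOW(A) ⊇ FOLLOW(S) = {$, end, then}. Thus FOLLOW(A) = {$, end, then}.
FOLLOW(K): in H::=K, the suffix after K is empty, so FOLLOW(K) ⊇ FOLLOW(H) = {$, end, then}; in H::=K S, K is followed by S with FIRST {λ, end, then}; in H::=K S, the suffix after K is nullable, so FOLLOW(K) ⊇ FOLLOW(H) = {$, end, then}. Thus FOLLOW(K) = {$, end, then}.
FOLLOW(H): in S::=H, the suffix after H is empty, so FOLLOW(H) ⊇ FOLLOW(S) = {$, end, then}; in R::=end H H end (occurrence 1), H is followed by H end with FIRST {end, then}; in R::=end H H end (occurrence 2), H is followed by end with FIRST {end}; in K::=S R end H, the suffix after H is empty, so FOLLOW(H) ⊇ FOLLOW(K) = {$, end, then}; in H::=end end H, the suffix after H is empty (adds nothing new). Thus FOLLOW(H) = {$, end, then}.

{$, end, then}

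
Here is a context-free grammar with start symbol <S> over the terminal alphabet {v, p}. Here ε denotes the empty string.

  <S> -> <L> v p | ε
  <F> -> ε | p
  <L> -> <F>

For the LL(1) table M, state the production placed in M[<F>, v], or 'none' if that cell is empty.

FIRST(<F>): from <F>->ε we get {ε}; from <F>->p we get {p}. So FIRST(<F>) = {ε, p}.
FIRST(<L>): from <L>-><F> we get {ε, p}. So FIRST(<L>) = {ε, p}.
FIRST(<S>): from <S>-><L> v p we get {p, v}; from <S>->ε we get {ε}. So FIRST(<S>) = {ε, p, v}.
FOLLOW(<S>) includes $ since <S> is the start symbol.
FOLLOW(<L>): in <S>-><L> v p, <L> is followed by v p with FIRST {v}. Thus FOLLOW(<L>) = {v}.
FOLLOW(<F>): in <L>-><F>, the suffix after <F> is empty, so FOLLOW(<F>) ⊇ FOLLOW(<L>) = {v}. Thus FOLLOW(<F>) = {v}.
For <F> -> ε: FIRST(ε) = {ε}, so it goes in M[<F>, t] for t ∈ {}; since ε ∈ FIRST, also for every t ∈ FOLLOW(<F>) = {v}.
For <F> -> p: FIRST(p) = {p}, so it goes in M[<F>, t] for t ∈ {p}.

<F> -> ε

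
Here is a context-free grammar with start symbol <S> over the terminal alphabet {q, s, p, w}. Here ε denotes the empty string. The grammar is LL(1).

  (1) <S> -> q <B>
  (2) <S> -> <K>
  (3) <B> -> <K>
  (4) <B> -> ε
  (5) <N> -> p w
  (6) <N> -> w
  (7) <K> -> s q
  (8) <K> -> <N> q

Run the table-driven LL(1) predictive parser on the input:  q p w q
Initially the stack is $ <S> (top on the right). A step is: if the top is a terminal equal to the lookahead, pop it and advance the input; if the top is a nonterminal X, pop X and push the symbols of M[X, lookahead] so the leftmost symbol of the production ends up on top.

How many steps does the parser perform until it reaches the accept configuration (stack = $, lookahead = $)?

8

step 1: stack=$ <S>  input=q p w q $  — expand <S> -> q <B>
step 2: stack=$ <B> q  input=q p w q $  — match q
step 3: stack=$ <B>  input=p w q $  — expand <B> -> <K>
step 4: stack=$ <K>  input=p w q $  — expand <K> -> <N> q
step 5: stack=$ q <N>  input=p w q $  — expand <N> -> p w
step 6: stack=$ q w p  input=p w q $  — match p
step 7: stack=$ q w  input=w q $  — match w
step 8: stack=$ q  input=q $  — match q
Accept reached after 8 steps.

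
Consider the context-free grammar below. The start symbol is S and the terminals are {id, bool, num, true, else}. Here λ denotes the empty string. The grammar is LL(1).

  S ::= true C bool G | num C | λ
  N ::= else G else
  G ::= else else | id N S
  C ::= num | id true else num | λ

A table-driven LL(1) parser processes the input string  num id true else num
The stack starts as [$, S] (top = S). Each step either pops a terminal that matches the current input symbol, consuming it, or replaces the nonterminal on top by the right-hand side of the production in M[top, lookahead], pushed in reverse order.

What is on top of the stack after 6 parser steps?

step 1: stack=$ S  input=num id true else num $  — expand S ::= num C
step 2: stack=$ C num  input=num id true else num $  — match num
step 3: stack=$ C  input=id true else num $  — expand C ::= id true else num
step 4: stack=$ num else true id  input=id true else num $  — match id
step 5: stack=$ num else true  input=true else num $  — match true
step 6: stack=$ num else  input=else num $  — match else
Stack after step 6: $ num (top = num).

num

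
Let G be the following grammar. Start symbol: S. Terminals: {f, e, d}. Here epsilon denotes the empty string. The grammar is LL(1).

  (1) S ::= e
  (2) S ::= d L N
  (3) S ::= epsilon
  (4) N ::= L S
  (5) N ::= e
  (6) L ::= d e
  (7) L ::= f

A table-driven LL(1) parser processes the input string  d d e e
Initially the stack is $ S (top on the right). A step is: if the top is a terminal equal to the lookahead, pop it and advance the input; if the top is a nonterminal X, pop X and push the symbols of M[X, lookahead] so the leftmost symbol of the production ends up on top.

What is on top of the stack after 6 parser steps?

     Stack    Input      Action
  1  $ S      d d e e $  expand S ::= d L N
  2  $ N L d  d d e e $  match d
  3  $ N L    d e e $    expand L ::= d e
  4  $ N e d  d e e $    match d
  5  $ N e    e e $      match e
  6  $ N      e $        expand N ::= e
Stack after step 6: $ e (top = e).

e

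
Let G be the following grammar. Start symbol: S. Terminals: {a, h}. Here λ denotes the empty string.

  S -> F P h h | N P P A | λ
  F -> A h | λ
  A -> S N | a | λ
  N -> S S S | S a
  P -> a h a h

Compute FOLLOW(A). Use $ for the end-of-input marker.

{$, a, h}

FIRST(P): from P->a h a h we get {a}. So FIRST(P) = {a}.
FIRST(S): from S->F P h h we get {a, h}; from S->N P P A we get {a, h}; from S->λ we get {λ}. So FIRST(S) = {λ, a, h}.
FIRST(N): from N->S S S we get {λ, a, h}; from N->S a we get {a, h}. So FIRST(N) = {λ, a, h}.
FIRST(A): from A->S N we get {λ, a, h}; from A->a we get {a}; from A->λ we get {λ}. So FIRST(A) = {λ, a, h}.
FIRST(F): from F->A h we get {a, h}; from F->λ we get {λ}. So FIRST(F) = {λ, a, h}.
FOLLOW(S) includes $ since S is the start symbol.
FOLLOW(F): in S->F P h h, F is followed by P h h with FIRST {a}. Thus FOLLOW(F) = {a}.
FOLLOW(S): in A->S N, S is followed by N with FIRST {λ, a, h}; in A->S N, the suffix after S is nullable, so FOLLOW(S) ⊇ FOLLOW(A) = {$, a, h}; in N->S S S (occurrence 1), S is followed by S S with FIRST {λ, a, h}; in N->S S S (occurrence 1), the suffix after S is nullable, so FOLLOW(S) ⊇ FOLLOW(N) = {$, a, h}; in N->S S S (occurrence 2), S is followed by S with FIRST {λ, a, h}; in N->S S S (occurrence 2), the suffix after S is nullable, so FOLLOW(S) ⊇ FOLLOW(N) = {$, a, h}; in N->S S S (occurrence 3), the suffix after S is empty, so FOLLOW(S) ⊇ FOLLOW(N) = {$, a, h}; in N->S a, S is followed by a with FIRST {a}. Thus FOLLOW(S) = {$, a, h}.
FOLLOW(A): in S->N P P A, the suffix after A is empty, so FOLLOW(A) ⊇ FOLLOW(S) = {$, a, h}; in F->A h, A is followed by h with FIRST {h}. Thus FOLLOW(A) = {$, a, h}.
FOLLOW(N): in S->N P P A, N is followed by P P A with FIRST {a}; in A->S N, the suffix after N is empty, so FOLLOW(N) ⊇ FOLLOW(A) = {$, a, h}. Thus FOLLOW(N) = {$, a, h}.
FOLLOW(P): in S->F P h h, P is followed by h h with FIRST {h}; in S->N P P A (occurrence 1), P is followed by P A with FIRST {a}; in S->N P P A (occurrence 2), P is followed by A with FIRST {λ, a, h}; in S->N P P A (occurrence 2), the suffix after P is nullable, so FOLLOW(P) ⊇ FOLLOW(S) = {$, a, h}. Thus FOLLOW(P) = {$, a, h}.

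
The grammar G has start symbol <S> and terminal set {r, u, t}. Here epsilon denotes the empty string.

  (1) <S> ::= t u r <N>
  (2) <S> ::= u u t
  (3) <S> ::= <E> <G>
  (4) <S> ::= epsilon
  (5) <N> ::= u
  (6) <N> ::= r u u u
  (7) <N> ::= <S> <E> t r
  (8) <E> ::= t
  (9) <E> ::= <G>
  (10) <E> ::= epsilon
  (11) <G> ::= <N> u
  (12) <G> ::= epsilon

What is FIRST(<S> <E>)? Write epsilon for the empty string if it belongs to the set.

FIRST(<S>) = {epsilon, r, t, u}  (via <E> <G>)
FIRST(<N>) = {r, t, u}  (via <S> <E> t r)
FIRST(<G>) = {epsilon, r, t, u}  (via <N> u)
FIRST(<E>) = {epsilon, r, t, u}  (via <G>)
FIRST(<S> <E>): take FIRST of each symbol in turn, carrying on past any symbol whose FIRST contains epsilon; result {epsilon, r, t, u}.

{epsilon, r, t, u}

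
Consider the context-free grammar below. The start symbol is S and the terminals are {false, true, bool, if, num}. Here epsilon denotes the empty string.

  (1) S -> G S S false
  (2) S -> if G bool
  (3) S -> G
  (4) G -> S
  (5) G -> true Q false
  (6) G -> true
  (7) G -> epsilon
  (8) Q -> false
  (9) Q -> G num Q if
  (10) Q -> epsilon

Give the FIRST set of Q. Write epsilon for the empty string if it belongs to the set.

{epsilon, false, if, num, true}

FIRST(S) = {epsilon, false, if, true}  (via G S S false, G)
FIRST(G) = {epsilon, false, if, true}  (via S)
FIRST(Q) = {epsilon, false, if, num, true}  (via G num Q if)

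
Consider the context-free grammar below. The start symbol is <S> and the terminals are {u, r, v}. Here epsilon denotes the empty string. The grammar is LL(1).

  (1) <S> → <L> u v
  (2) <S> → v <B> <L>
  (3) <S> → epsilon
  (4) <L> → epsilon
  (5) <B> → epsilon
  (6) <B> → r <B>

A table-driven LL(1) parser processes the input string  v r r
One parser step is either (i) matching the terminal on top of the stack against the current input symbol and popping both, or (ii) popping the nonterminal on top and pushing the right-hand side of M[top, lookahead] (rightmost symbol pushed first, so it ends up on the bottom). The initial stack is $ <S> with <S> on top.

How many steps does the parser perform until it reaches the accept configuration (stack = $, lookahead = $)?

8

     Stack        Input    Action
  1  $ <S>        v r r $  expand <S> → v <B> <L>
  2  $ <L> <B> v  v r r $  match v
  3  $ <L> <B>    r r $    expand <B> → r <B>
  4  $ <L> <B> r  r r $    match r
  5  $ <L> <B>    r $      expand <B> → r <B>
  6  $ <L> <B> r  r $      match r
  7  $ <L> <B>    $        expand <B> → epsilon
  8  $ <L>        $        expand <L> → epsilon
Accept reached after 8 steps.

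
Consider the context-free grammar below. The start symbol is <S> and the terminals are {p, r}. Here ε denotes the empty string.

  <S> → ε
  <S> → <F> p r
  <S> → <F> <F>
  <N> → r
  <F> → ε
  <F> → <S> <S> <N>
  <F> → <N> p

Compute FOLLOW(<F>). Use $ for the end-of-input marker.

{$, p, r}

FIRST(<N>): from <N>→r we get {r}. So FIRST(<N>) = {r}.
FIRST(<S>): from <S>→ε we get {ε}; from <S>→<F> p r we get {p, r}; from <S>→<F> <F> we get {ε, p, r}. So FIRST(<S>) = {ε, p, r}.
FIRST(<F>): from <F>→ε we get {ε}; from <F>→<S> <S> <N> we get {p, r}; from <F>→<N> p we get {r}. So FIRST(<F>) = {ε, p, r}.
FOLLOW(<S>) includes $ since <S> is the start symbol.
FOLLOW(<S>): in <F>→<S> <S> <N> (occurrence 1), <S> is followed by <S> <N> with FIRST {p, r}; in <F>→<S> <S> <N> (occurrence 2), <S> is followed by <N> with FIRST {r}. Thus FOLLOW(<S>) = {$, p, r}.
FOLLOW(<F>): in <S>→<F> p r, <F> is followed by p r with FIRST {p}; in <S>→<F> <F> (occurrence 1), <F> is followed by <F> with FIRST {ε, p, r}; in <S>→<F> <F> (occurrence 1), the suffix after <F> is nullable, so FOLLOW(<F>) ⊇ FOLLOW(<S>) = {$, p, r}; in <S>→<F> <F> (occurrence 2), the suffix after <F> is empty, so FOLLOW(<F>) ⊇ FOLLOW(<S>) = {$, p, r}. Thus FOLLOW(<F>) = {$, p, r}.
FOLLOW(<N>): in <F>→<S> <S> <N>, the suffix after <N> is empty, so FOLLOW(<N>) ⊇ FOLLOW(<F>) = {$, p, r}; in <F>→<N> p, <N> is followed by p with FIRST {p}. Thus FOLLOW(<N>) = {$, p, r}.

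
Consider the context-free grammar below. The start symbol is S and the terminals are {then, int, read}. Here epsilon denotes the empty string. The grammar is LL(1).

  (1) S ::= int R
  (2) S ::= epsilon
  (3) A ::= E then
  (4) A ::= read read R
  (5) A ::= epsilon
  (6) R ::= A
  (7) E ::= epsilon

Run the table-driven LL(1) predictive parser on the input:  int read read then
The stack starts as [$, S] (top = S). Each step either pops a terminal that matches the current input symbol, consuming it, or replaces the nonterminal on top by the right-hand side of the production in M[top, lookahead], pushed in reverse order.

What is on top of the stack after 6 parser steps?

step 1: stack=$ S  input=int read read then $  — expand S ::= int R
step 2: stack=$ R int  input=int read read then $  — match int
step 3: stack=$ R  input=read read then $  — expand R ::= A
step 4: stack=$ A  input=read read then $  — expand A ::= read read R
step 5: stack=$ R read read  input=read read then $  — match read
step 6: stack=$ R read  input=read then $  — match read
Stack after step 6: $ R (top = R).

R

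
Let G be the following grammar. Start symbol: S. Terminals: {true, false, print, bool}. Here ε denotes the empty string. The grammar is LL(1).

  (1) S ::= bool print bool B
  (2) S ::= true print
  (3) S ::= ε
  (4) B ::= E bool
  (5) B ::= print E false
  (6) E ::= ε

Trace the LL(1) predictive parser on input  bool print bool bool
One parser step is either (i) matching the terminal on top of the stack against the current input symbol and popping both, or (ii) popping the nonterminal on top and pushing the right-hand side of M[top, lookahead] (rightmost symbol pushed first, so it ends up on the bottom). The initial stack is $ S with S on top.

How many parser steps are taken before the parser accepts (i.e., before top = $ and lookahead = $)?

7

     Stack                Input                   Action
  1  $ S                  bool print bool bool $  expand S ::= bool print bool B
  2  $ B bool print bool  bool print bool bool $  match bool
  3  $ B bool print       print bool bool $       match print
  4  $ B bool             bool bool $             match bool
  5  $ B                  bool $                  expand B ::= E bool
  6  $ bool E             bool $                  expand E ::= ε
  7  $ bool               bool $                  match bool
Accept reached after 7 steps.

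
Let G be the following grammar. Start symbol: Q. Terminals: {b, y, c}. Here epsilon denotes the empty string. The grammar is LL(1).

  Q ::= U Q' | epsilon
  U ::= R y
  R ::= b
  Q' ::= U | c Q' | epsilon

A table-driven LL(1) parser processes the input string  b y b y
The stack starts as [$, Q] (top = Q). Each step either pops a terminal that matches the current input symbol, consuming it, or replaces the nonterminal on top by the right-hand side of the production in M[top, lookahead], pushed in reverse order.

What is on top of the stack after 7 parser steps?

     Stack     Input      Action
  1  $ Q       b y b y $  expand Q ::= U Q'
  2  $ Q' U    b y b y $  expand U ::= R y
  3  $ Q' y R  b y b y $  expand R ::= b
  4  $ Q' y b  b y b y $  match b
  5  $ Q' y    y b y $    match y
  6  $ Q'      b y $      expand Q' ::= U
  7  $ U       b y $      expand U ::= R y
Stack after step 7: $ y R (top = R).

R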